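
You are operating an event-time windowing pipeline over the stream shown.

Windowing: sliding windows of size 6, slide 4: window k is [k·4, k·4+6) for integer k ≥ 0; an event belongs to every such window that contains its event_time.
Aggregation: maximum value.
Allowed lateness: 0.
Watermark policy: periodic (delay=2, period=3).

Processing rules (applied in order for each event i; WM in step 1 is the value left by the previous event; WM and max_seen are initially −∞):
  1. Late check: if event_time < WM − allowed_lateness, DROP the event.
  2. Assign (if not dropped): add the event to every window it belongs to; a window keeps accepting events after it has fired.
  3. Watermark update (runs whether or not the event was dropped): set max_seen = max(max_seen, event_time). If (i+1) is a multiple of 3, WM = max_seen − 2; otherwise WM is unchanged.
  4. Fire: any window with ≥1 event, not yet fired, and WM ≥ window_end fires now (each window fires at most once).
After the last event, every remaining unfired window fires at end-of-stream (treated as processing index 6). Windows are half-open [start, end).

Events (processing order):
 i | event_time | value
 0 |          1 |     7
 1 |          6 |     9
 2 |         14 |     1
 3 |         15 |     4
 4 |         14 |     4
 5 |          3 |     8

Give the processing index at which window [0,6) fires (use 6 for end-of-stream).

i=0 t=1 v=7: → [0,6); WM=−∞
i=1 t=6 v=9: → [4,10); WM=−∞
i=2 t=14 v=1: → [12,18); WM=12; [0,6) fires=7 [4,10) fires=9
i=3 t=15 v=4: → [12,18); WM=12
i=4 t=14 v=4: → [12,18); WM=12
i=5 t=3 v=8: DROP (t<12-0); WM=13

2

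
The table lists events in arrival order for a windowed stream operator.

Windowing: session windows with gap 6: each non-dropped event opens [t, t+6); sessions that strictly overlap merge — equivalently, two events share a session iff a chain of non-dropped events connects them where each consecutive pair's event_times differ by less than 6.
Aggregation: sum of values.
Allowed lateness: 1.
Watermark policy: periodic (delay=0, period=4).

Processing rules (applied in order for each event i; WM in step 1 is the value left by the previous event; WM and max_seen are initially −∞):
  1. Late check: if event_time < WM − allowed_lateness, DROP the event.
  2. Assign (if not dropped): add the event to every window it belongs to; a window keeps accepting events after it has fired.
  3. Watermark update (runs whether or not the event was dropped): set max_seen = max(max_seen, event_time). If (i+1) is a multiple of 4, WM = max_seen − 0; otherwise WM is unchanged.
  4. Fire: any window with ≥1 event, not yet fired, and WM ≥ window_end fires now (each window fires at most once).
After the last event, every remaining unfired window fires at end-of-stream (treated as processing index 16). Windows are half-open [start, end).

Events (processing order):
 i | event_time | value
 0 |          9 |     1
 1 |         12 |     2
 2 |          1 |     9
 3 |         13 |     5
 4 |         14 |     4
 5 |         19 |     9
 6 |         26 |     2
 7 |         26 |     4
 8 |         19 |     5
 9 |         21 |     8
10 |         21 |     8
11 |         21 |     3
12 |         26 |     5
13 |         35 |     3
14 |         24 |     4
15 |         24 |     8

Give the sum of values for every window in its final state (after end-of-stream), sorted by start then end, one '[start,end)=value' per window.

i=0 t=9 v=1: → [9,15); WM=−∞
i=1 t=12 v=2: → [9,18); WM=−∞
i=2 t=1 v=9: → [1,7); WM=−∞
i=3 t=13 v=5: → [9,19); WM=13
i=4 t=14 v=4: → [9,20); WM=13
i=5 t=19 v=9: → [9,25); WM=13
i=6 t=26 v=2: → [26,32); WM=13
i=7 t=26 v=4: → [26,32); WM=26
i=8 t=19 v=5: DROP (t<26-1); WM=26
i=9 t=21 v=8: DROP (t<26-1); WM=26
i=10 t=21 v=8: DROP (t<26-1); WM=26
i=11 t=21 v=3: DROP (t<26-1); WM=26
i=12 t=26 v=5: → [26,32); WM=26
i=13 t=35 v=3: → [35,41); WM=26
i=14 t=24 v=4: DROP (t<26-1); WM=26
i=15 t=24 v=8: DROP (t<26-1); WM=35

[1,7)=9 [9,25)=21 [26,32)=11 [35,41)=3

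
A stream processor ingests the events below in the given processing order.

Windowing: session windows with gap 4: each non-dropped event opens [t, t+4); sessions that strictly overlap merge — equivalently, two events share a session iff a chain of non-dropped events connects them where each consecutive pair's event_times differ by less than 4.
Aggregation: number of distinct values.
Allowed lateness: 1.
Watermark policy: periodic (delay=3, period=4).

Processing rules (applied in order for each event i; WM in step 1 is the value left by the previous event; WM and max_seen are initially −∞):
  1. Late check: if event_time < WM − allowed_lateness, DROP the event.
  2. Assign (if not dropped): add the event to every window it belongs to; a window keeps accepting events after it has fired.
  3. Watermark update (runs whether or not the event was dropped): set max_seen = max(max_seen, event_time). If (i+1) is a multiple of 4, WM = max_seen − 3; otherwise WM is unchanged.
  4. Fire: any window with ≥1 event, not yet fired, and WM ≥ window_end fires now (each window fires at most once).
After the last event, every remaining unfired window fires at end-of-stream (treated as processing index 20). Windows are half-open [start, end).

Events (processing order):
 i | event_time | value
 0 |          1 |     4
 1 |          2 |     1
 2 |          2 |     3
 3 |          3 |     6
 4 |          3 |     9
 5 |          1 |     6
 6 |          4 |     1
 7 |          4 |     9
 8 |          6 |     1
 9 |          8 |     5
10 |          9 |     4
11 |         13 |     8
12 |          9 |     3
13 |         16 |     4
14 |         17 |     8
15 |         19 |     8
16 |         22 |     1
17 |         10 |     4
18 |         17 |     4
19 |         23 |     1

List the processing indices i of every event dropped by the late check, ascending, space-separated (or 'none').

i=0 t=1 v=4: → [1,5); WM=−∞
i=1 t=2 v=1: → [1,6); WM=−∞
i=2 t=2 v=3: → [1,6); WM=−∞
i=3 t=3 v=6: → [1,7); WM=0
i=4 t=3 v=9: → [1,7); WM=0
i=5 t=1 v=6: → [1,7); WM=0
i=6 t=4 v=1: → [1,8); WM=0
i=7 t=4 v=9: → [1,8); WM=1
i=8 t=6 v=1: → [1,10); WM=1
i=9 t=8 v=5: → [1,12); WM=1
i=10 t=9 v=4: → [1,13); WM=1
i=11 t=13 v=8: → [13,17); WM=10
i=12 t=9 v=3: → [1,13); WM=10
i=13 t=16 v=4: → [13,20); WM=10
i=14 t=17 v=8: → [13,21); WM=10
i=15 t=19 v=8: → [13,23); WM=16
i=16 t=22 v=1: → [13,26); WM=16
i=17 t=10 v=4: DROP (t<16-1); WM=16
i=18 t=17 v=4: → [13,26); WM=16
i=19 t=23 v=1: → [13,27); WM=20

17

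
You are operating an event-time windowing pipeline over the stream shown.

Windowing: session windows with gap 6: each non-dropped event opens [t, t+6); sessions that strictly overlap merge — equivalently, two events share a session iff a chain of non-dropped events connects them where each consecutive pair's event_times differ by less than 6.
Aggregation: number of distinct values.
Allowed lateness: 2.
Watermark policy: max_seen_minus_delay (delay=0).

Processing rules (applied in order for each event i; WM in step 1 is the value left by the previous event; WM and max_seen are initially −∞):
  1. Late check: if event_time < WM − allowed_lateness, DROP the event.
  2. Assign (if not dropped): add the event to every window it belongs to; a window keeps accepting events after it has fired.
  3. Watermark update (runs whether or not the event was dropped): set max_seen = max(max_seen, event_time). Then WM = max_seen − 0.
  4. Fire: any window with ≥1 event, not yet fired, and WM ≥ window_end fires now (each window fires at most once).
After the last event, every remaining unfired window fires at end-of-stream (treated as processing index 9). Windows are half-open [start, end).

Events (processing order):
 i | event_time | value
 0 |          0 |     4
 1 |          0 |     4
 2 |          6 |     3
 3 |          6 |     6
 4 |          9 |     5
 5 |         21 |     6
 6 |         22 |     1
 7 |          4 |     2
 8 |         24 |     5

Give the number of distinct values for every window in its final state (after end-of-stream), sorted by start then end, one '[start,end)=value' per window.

[0,6)=1 [6,15)=3 [21,30)=3

i=0 t=0 v=4: → [0,6); WM=0
i=1 t=0 v=4: → [0,6); WM=0
i=2 t=6 v=3: → [6,12); WM=6
i=3 t=6 v=6: → [6,12); WM=6
i=4 t=9 v=5: → [6,15); WM=9
i=5 t=21 v=6: → [21,27); WM=21
i=6 t=22 v=1: → [21,28); WM=22
i=7 t=4 v=2: DROP (t<22-2); WM=22
i=8 t=24 v=5: → [21,30); WM=24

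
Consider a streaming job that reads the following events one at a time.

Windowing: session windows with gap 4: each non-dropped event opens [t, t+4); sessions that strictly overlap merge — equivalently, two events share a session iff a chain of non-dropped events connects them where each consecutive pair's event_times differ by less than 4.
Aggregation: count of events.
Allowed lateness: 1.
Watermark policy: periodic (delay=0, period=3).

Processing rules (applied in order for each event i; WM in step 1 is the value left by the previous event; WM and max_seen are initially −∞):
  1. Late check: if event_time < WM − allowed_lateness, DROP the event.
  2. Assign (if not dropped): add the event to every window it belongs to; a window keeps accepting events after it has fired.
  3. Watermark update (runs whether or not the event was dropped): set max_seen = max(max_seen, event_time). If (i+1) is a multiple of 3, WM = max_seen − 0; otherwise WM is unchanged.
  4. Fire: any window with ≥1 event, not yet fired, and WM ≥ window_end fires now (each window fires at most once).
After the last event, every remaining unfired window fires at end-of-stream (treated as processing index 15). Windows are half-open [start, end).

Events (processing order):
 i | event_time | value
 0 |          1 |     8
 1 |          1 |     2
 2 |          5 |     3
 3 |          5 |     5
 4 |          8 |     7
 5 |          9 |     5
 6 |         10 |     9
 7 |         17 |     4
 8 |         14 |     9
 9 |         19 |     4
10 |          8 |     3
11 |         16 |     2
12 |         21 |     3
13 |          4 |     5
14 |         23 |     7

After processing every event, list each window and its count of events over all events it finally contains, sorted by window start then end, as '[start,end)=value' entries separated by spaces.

i=0 t=1 v=8: → [1,5); WM=−∞
i=1 t=1 v=2: → [1,5); WM=−∞
i=2 t=5 v=3: → [5,9); WM=5
i=3 t=5 v=5: → [5,9); WM=5
i=4 t=8 v=7: → [5,12); WM=5
i=5 t=9 v=5: → [5,13); WM=9
i=6 t=10 v=9: → [5,14); WM=9
i=7 t=17 v=4: → [17,21); WM=9
i=8 t=14 v=9: → [14,21); WM=17
i=9 t=19 v=4: → [14,23); WM=17
i=10 t=8 v=3: DROP (t<17-1); WM=17
i=11 t=16 v=2: → [14,23); WM=19
i=12 t=21 v=3: → [14,25); WM=19
i=13 t=4 v=5: DROP (t<19-1); WM=19
i=14 t=23 v=7: → [14,27); WM=23

[1,5)=2 [5,14)=5 [14,27)=6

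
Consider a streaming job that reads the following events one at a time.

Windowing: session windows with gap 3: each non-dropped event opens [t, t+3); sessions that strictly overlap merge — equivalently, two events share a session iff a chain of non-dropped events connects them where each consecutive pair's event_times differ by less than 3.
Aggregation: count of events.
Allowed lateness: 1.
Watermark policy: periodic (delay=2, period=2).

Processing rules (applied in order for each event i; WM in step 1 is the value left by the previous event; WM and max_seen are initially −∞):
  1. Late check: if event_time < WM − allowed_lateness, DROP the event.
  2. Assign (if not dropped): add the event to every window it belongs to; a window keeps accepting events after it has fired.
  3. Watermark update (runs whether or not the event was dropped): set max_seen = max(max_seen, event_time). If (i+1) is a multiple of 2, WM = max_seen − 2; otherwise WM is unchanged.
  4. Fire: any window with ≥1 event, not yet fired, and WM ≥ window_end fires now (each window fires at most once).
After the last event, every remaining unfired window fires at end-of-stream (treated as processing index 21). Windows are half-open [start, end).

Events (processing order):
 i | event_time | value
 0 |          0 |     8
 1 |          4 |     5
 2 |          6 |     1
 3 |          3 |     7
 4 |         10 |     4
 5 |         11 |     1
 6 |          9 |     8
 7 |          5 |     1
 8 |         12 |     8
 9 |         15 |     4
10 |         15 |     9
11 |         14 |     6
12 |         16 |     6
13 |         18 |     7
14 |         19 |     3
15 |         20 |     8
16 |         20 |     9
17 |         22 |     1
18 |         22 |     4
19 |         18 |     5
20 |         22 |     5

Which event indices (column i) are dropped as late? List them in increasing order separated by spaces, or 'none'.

7 19

i=0 t=0 v=8: → [0,3); WM=−∞
i=1 t=4 v=5: → [4,7); WM=2
i=2 t=6 v=1: → [4,9); WM=2
i=3 t=3 v=7: → [3,9); WM=4
i=4 t=10 v=4: → [10,13); WM=4
i=5 t=11 v=1: → [10,14); WM=9
i=6 t=9 v=8: → [9,14); WM=9
i=7 t=5 v=1: DROP (t<9-1); WM=9
i=8 t=12 v=8: → [9,15); WM=9
i=9 t=15 v=4: → [15,18); WM=13
i=10 t=15 v=9: → [15,18); WM=13
i=11 t=14 v=6: → [9,18); WM=13
i=12 t=16 v=6: → [9,19); WM=13
i=13 t=18 v=7: → [9,21); WM=16
i=14 t=19 v=3: → [9,22); WM=16
i=15 t=20 v=8: → [9,23); WM=18
i=16 t=20 v=9: → [9,23); WM=18
i=17 t=22 v=1: → [9,25); WM=20
i=18 t=22 v=4: → [9,25); WM=20
i=19 t=18 v=5: DROP (t<20-1); WM=20
i=20 t=22 v=5: → [9,25); WM=20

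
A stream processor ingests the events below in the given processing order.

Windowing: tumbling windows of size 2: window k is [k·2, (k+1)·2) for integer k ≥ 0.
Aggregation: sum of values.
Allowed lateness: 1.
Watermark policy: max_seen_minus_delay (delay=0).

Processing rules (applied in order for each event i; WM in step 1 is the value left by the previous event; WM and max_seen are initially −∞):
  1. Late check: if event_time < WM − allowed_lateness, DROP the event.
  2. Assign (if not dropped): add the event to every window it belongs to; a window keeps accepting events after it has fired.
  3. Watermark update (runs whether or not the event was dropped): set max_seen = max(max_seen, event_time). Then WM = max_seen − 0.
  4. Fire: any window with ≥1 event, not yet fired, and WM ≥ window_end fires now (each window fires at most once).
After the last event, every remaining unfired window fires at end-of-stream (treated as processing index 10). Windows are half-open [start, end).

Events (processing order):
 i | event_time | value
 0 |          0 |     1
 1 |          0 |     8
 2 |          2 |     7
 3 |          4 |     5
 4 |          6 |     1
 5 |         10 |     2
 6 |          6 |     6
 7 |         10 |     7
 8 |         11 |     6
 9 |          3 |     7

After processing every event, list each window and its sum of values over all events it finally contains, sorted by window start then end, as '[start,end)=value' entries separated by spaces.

[0,2)=9 [2,4)=7 [4,6)=5 [6,8)=1 [10,12)=15

i=0 t=0 v=1: → [0,2); WM=0
i=1 t=0 v=8: → [0,2); WM=0
i=2 t=2 v=7: → [2,4); WM=2; [0,2) fires=9
i=3 t=4 v=5: → [4,6); WM=4; [2,4) fires=7
i=4 t=6 v=1: → [6,8); WM=6; [4,6) fires=5
i=5 t=10 v=2: → [10,12); WM=10; [6,8) fires=1
i=6 t=6 v=6: DROP (t<10-1); WM=10
i=7 t=10 v=7: → [10,12); WM=10
i=8 t=11 v=6: → [10,12); WM=11
i=9 t=3 v=7: DROP (t<11-1); WM=11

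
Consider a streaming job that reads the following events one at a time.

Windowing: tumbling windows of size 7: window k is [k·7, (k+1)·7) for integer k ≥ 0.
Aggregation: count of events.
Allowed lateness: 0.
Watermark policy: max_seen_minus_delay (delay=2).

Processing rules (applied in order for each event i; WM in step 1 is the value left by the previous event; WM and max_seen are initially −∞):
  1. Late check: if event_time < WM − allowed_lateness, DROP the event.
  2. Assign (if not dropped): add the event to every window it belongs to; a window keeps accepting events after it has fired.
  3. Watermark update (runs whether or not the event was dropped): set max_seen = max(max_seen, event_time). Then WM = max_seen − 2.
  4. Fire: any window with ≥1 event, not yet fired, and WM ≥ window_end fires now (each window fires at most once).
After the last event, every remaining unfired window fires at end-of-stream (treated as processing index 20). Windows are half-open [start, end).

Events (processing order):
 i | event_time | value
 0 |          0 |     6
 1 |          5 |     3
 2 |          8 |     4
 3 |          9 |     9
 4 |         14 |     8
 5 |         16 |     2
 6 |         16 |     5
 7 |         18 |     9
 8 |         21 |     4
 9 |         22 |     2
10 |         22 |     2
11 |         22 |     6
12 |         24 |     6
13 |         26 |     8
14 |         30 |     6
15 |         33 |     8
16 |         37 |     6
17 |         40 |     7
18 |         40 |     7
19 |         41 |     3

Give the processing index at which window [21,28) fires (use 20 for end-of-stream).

i=0 t=0 v=6: → [0,7); WM=-2
i=1 t=5 v=3: → [0,7); WM=3
i=2 t=8 v=4: → [7,14); WM=6
i=3 t=9 v=9: → [7,14); WM=7; [0,7) fires=2
i=4 t=14 v=8: → [14,21); WM=12
i=5 t=16 v=2: → [14,21); WM=14; [7,14) fires=2
i=6 t=16 v=5: → [14,21); WM=14
i=7 t=18 v=9: → [14,21); WM=16
i=8 t=21 v=4: → [21,28); WM=19
i=9 t=22 v=2: → [21,28); WM=20
i=10 t=22 v=2: → [21,28); WM=20
i=11 t=22 v=6: → [21,28); WM=20
i=12 t=24 v=6: → [21,28); WM=22; [14,21) fires=4
i=13 t=26 v=8: → [21,28); WM=24
i=14 t=30 v=6: → [28,35); WM=28; [21,28) fires=6
i=15 t=33 v=8: → [28,35); WM=31
i=16 t=37 v=6: → [35,42); WM=35; [28,35) fires=2
i=17 t=40 v=7: → [35,42); WM=38
i=18 t=40 v=7: → [35,42); WM=38
i=19 t=41 v=3: → [35,42); WM=39

14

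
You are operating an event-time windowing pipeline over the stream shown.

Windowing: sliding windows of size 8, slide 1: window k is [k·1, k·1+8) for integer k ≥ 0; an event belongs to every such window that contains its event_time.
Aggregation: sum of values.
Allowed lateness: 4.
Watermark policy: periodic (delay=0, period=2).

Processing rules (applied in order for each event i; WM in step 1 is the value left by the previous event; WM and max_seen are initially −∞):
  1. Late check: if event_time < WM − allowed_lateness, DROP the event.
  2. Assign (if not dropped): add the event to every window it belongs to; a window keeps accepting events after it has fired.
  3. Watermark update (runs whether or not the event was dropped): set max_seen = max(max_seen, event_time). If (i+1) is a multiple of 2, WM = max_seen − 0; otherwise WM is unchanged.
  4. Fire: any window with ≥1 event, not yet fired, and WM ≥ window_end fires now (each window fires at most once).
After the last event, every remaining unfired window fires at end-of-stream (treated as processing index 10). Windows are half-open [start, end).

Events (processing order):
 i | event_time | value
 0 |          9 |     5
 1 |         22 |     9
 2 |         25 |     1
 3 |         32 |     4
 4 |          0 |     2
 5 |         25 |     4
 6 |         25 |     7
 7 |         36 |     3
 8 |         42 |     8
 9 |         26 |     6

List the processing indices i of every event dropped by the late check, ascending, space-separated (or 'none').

4 5 6 9

i=0 t=9 v=5: → [9,17),[8,16),[7,15),[6,14),[5,13),[4,12),[3,11),[2,10); WM=−∞
i=1 t=22 v=9: → [22,30),[21,29),[20,28),[19,27),[18,26),[17,25),[16,24),[15,23); WM=22; [2,10) fires=5 [3,11) fires=5 [4,12) fires=5 [5,13) fires=5 [6,14) fires=5 [7,15) fires=5 [8,16) fires=5 [9,17) fires=5
i=2 t=25 v=1: → [25,33),[24,32),[23,31),[22,30),[21,29),[20,28),[19,27),[18,26); WM=22
i=3 t=32 v=4: → [32,40),[31,39),[30,38),[29,37),[28,36),[27,35),[26,34),[25,33); WM=32; [15,23) fires=9 [16,24) fires=9 [17,25) fires=9 [18,26) fires=10 [19,27) fires=10 [20,28) fires=10 [21,29) fires=10 [22,30) fires=10 [23,31) fires=1 [24,32) fires=1
i=4 t=0 v=2: DROP (t<32-4); WM=32
i=5 t=25 v=4: DROP (t<32-4); WM=32
i=6 t=25 v=7: DROP (t<32-4); WM=32
i=7 t=36 v=3: → [36,44),[35,43),[34,42),[33,41),[32,40),[31,39),[30,38),[29,37); WM=36; [25,33) fires=5 [26,34) fires=4 [27,35) fires=4 [28,36) fires=4
i=8 t=42 v=8: → [42,50),[41,49),[40,48),[39,47),[38,46),[37,45),[36,44),[35,43); WM=36
i=9 t=26 v=6: DROP (t<36-4); WM=42; [29,37) fires=7 [30,38) fires=7 [31,39) fires=7 [32,40) fires=7 [33,41) fires=3 [34,42) fires=3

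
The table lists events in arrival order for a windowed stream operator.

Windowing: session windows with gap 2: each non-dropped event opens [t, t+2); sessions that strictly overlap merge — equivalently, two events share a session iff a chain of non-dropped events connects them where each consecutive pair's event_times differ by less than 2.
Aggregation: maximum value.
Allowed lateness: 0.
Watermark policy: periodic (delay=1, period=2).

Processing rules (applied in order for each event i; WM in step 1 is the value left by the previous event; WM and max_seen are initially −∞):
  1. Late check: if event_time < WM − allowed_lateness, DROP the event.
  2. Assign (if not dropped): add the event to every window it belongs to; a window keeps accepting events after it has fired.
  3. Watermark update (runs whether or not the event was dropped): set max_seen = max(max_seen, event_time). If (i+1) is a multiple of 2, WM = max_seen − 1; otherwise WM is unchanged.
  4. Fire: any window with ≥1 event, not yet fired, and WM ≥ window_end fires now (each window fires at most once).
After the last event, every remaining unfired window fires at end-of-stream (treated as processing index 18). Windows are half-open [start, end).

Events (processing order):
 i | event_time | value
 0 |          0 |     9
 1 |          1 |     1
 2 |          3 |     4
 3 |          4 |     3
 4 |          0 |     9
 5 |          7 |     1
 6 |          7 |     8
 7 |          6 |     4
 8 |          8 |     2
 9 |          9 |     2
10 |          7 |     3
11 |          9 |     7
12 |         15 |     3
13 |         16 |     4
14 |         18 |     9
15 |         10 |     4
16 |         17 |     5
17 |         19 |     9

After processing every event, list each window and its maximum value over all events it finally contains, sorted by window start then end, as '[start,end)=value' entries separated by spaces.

[0,3)=9 [3,6)=4 [6,11)=8 [15,21)=9

i=0 t=0 v=9: → [0,2); WM=−∞
i=1 t=1 v=1: → [0,3); WM=0
i=2 t=3 v=4: → [3,5); WM=0
i=3 t=4 v=3: → [3,6); WM=3
i=4 t=0 v=9: DROP (t<3-0); WM=3
i=5 t=7 v=1: → [7,9); WM=6
i=6 t=7 v=8: → [7,9); WM=6
i=7 t=6 v=4: → [6,9); WM=6
i=8 t=8 v=2: → [6,10); WM=6
i=9 t=9 v=2: → [6,11); WM=8
i=10 t=7 v=3: DROP (t<8-0); WM=8
i=11 t=9 v=7: → [6,11); WM=8
i=12 t=15 v=3: → [15,17); WM=8
i=13 t=16 v=4: → [15,18); WM=15
i=14 t=18 v=9: → [18,20); WM=15
i=15 t=10 v=4: DROP (t<15-0); WM=17
i=16 t=17 v=5: → [15,20); WM=17
i=17 t=19 v=9: → [15,21); WM=18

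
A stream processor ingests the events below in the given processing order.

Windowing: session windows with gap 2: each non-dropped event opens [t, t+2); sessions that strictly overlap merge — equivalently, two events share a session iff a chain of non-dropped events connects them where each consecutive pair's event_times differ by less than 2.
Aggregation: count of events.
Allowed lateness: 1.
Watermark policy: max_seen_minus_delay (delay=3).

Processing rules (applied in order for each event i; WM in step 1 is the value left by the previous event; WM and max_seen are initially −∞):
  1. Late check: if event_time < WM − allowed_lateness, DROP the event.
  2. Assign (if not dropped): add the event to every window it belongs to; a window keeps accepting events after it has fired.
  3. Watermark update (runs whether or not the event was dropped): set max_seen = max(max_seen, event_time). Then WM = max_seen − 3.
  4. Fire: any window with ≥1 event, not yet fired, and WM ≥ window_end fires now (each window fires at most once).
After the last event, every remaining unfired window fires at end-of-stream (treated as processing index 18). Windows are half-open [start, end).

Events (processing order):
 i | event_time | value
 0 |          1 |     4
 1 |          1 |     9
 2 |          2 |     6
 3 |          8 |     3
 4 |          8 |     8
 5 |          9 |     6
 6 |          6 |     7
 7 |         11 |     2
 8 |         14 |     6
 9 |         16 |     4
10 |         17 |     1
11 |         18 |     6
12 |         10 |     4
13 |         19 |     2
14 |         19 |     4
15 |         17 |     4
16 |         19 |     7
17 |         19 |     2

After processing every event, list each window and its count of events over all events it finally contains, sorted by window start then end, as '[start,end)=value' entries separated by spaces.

[1,4)=3 [6,8)=1 [8,11)=3 [11,13)=1 [14,16)=1 [16,21)=8

i=0 t=1 v=4: → [1,3); WM=-2
i=1 t=1 v=9: → [1,3); WM=-2
i=2 t=2 v=6: → [1,4); WM=-1
i=3 t=8 v=3: → [8,10); WM=5
i=4 t=8 v=8: → [8,10); WM=5
i=5 t=9 v=6: → [8,11); WM=6
i=6 t=6 v=7: → [6,8); WM=6
i=7 t=11 v=2: → [11,13); WM=8
i=8 t=14 v=6: → [14,16); WM=11
i=9 t=16 v=4: → [16,18); WM=13
i=10 t=17 v=1: → [16,19); WM=14
i=11 t=18 v=6: → [16,20); WM=15
i=12 t=10 v=4: DROP (t<15-1); WM=15
i=13 t=19 v=2: → [16,21); WM=16
i=14 t=19 v=4: → [16,21); WM=16
i=15 t=17 v=4: → [16,21); WM=16
i=16 t=19 v=7: → [16,21); WM=16
i=17 t=19 v=2: → [16,21); WM=16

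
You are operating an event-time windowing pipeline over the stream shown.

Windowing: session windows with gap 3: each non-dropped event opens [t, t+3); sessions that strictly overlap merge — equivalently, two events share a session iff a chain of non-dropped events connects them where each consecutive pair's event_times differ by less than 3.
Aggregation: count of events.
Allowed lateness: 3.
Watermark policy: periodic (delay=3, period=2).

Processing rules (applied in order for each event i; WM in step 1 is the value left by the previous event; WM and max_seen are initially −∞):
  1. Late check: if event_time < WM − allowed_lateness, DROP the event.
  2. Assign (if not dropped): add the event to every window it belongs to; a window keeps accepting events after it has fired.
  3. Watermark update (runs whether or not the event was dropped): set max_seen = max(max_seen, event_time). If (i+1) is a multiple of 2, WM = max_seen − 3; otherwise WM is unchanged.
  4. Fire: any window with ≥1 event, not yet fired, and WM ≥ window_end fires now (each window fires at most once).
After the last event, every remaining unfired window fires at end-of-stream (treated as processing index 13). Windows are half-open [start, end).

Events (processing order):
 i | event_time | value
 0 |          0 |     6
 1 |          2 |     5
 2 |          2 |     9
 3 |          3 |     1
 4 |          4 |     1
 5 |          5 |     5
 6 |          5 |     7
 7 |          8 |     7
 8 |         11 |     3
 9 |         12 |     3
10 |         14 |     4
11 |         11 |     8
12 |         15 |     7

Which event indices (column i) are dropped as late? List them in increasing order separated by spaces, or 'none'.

i=0 t=0 v=6: → [0,3); WM=−∞
i=1 t=2 v=5: → [0,5); WM=-1
i=2 t=2 v=9: → [0,5); WM=-1
i=3 t=3 v=1: → [0,6); WM=0
i=4 t=4 v=1: → [0,7); WM=0
i=5 t=5 v=5: → [0,8); WM=2
i=6 t=5 v=7: → [0,8); WM=2
i=7 t=8 v=7: → [8,11); WM=5
i=8 t=11 v=3: → [11,14); WM=5
i=9 t=12 v=3: → [11,15); WM=9
i=10 t=14 v=4: → [11,17); WM=9
i=11 t=11 v=8: → [11,17); WM=11
i=12 t=15 v=7: → [11,18); WM=11

none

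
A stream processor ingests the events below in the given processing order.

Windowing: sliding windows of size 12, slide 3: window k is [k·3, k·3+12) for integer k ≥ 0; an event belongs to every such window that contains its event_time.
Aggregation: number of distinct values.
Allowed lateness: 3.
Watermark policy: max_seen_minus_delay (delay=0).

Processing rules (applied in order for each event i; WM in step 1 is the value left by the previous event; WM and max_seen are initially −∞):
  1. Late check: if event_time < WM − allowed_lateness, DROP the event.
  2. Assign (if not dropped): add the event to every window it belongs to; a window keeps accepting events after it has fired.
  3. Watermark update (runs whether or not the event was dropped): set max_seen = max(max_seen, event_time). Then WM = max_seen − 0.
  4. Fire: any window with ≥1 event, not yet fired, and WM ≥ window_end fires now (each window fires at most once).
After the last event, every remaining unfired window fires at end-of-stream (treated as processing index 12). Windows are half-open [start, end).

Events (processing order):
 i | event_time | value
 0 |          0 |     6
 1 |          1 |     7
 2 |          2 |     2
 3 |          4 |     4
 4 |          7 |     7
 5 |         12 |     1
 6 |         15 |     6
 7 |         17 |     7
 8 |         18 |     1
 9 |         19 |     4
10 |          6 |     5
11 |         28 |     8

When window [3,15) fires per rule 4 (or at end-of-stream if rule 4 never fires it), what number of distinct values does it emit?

3

i=0 t=0 v=6: → [0,12); WM=0
i=1 t=1 v=7: → [0,12); WM=1
i=2 t=2 v=2: → [0,12); WM=2
i=3 t=4 v=4: → [3,15),[0,12); WM=4
i=4 t=7 v=7: → [6,18),[3,15),[0,12); WM=7
i=5 t=12 v=1: → [12,24),[9,21),[6,18),[3,15); WM=12; [0,12) fires=4
i=6 t=15 v=6: → [15,27),[12,24),[9,21),[6,18); WM=15; [3,15) fires=3
i=7 t=17 v=7: → [15,27),[12,24),[9,21),[6,18); WM=17
i=8 t=18 v=1: → [18,30),[15,27),[12,24),[9,21); WM=18; [6,18) fires=3
i=9 t=19 v=4: → [18,30),[15,27),[12,24),[9,21); WM=19
i=10 t=6 v=5: DROP (t<19-3); WM=19
i=11 t=28 v=8: → [27,39),[24,36),[21,33),[18,30); WM=28; [9,21) fires=4 [12,24) fires=4 [15,27) fires=4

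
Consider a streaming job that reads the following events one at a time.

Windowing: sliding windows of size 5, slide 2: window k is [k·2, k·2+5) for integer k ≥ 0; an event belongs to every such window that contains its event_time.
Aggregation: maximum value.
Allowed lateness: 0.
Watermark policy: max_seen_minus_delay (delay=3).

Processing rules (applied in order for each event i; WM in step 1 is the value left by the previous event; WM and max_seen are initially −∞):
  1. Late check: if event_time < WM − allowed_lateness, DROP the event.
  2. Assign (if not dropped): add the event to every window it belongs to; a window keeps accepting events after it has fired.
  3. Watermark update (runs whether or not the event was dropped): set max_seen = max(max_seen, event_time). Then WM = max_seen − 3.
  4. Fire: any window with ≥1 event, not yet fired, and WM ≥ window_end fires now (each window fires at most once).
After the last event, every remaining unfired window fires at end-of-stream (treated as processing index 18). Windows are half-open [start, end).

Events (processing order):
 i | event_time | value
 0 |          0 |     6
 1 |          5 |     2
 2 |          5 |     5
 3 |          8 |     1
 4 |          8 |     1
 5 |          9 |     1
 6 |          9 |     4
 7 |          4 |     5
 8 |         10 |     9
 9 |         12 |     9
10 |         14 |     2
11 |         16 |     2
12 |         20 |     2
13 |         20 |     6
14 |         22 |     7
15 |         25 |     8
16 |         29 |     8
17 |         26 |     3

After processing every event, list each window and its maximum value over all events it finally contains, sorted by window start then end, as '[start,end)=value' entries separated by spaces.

i=0 t=0 v=6: → [0,5); WM=-3
i=1 t=5 v=2: → [4,9),[2,7); WM=2
i=2 t=5 v=5: → [4,9),[2,7); WM=2
i=3 t=8 v=1: → [8,13),[6,11),[4,9); WM=5; [0,5) fires=6
i=4 t=8 v=1: → [8,13),[6,11),[4,9); WM=5
i=5 t=9 v=1: → [8,13),[6,11); WM=6
i=6 t=9 v=4: → [8,13),[6,11); WM=6
i=7 t=4 v=5: DROP (t<6-0); WM=6
i=8 t=10 v=9: → [10,15),[8,13),[6,11); WM=7; [2,7) fires=5
i=9 t=12 v=9: → [12,17),[10,15),[8,13); WM=9; [4,9) fires=5
i=10 t=14 v=2: → [14,19),[12,17),[10,15); WM=11; [6,11) fires=9
i=11 t=16 v=2: → [16,21),[14,19),[12,17); WM=13; [8,13) fires=9
i=12 t=20 v=2: → [20,25),[18,23),[16,21); WM=17; [10,15) fires=9 [12,17) fires=9
i=13 t=20 v=6: → [20,25),[18,23),[16,21); WM=17
i=14 t=22 v=7: → [22,27),[20,25),[18,23); WM=19; [14,19) fires=2
i=15 t=25 v=8: → [24,29),[22,27); WM=22; [16,21) fires=6
i=16 t=29 v=8: → [28,33),[26,31); WM=26; [18,23) fires=7 [20,25) fires=7
i=17 t=26 v=3: → [26,31),[24,29),[22,27); WM=26

[0,5)=6 [2,7)=5 [4,9)=5 [6,11)=9 [8,13)=9 [10,15)=9 [12,17)=9 [14,19)=2 [16,21)=6 [18,23)=7 [20,25)=7 [22,27)=8 [24,29)=8 [26,31)=8 [28,33)=8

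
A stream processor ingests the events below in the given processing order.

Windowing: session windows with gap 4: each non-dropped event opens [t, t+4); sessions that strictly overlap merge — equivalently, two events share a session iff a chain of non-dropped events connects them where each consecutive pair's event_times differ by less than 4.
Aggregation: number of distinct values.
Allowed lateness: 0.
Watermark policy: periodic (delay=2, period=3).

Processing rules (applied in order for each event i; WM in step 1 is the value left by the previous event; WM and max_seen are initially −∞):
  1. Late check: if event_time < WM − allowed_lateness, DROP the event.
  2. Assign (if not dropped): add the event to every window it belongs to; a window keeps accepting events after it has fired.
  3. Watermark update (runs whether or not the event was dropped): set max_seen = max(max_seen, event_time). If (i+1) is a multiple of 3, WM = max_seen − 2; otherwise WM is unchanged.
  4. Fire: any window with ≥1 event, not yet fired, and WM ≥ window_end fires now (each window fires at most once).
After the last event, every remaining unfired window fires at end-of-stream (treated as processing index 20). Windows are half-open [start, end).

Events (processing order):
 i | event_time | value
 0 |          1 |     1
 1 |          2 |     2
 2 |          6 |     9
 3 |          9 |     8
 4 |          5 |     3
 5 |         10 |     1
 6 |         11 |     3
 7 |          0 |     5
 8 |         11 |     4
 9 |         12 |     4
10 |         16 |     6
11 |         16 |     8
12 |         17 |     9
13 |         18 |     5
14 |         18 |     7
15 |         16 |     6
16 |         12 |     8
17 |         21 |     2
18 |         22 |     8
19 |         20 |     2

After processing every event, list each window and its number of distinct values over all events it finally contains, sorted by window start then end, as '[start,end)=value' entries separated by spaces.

i=0 t=1 v=1: → [1,5); WM=−∞
i=1 t=2 v=2: → [1,6); WM=−∞
i=2 t=6 v=9: → [6,10); WM=4
i=3 t=9 v=8: → [6,13); WM=4
i=4 t=5 v=3: → [1,13); WM=4
i=5 t=10 v=1: → [1,14); WM=8
i=6 t=11 v=3: → [1,15); WM=8
i=7 t=0 v=5: DROP (t<8-0); WM=8
i=8 t=11 v=4: → [1,15); WM=9
i=9 t=12 v=4: → [1,16); WM=9
i=10 t=16 v=6: → [16,20); WM=9
i=11 t=16 v=8: → [16,20); WM=14
i=12 t=17 v=9: → [16,21); WM=14
i=13 t=18 v=5: → [16,22); WM=14
i=14 t=18 v=7: → [16,22); WM=16
i=15 t=16 v=6: → [16,22); WM=16
i=16 t=12 v=8: DROP (t<16-0); WM=16
i=17 t=21 v=2: → [16,25); WM=19
i=18 t=22 v=8: → [16,26); WM=19
i=19 t=20 v=2: → [16,26); WM=19

[1,16)=6 [16,26)=6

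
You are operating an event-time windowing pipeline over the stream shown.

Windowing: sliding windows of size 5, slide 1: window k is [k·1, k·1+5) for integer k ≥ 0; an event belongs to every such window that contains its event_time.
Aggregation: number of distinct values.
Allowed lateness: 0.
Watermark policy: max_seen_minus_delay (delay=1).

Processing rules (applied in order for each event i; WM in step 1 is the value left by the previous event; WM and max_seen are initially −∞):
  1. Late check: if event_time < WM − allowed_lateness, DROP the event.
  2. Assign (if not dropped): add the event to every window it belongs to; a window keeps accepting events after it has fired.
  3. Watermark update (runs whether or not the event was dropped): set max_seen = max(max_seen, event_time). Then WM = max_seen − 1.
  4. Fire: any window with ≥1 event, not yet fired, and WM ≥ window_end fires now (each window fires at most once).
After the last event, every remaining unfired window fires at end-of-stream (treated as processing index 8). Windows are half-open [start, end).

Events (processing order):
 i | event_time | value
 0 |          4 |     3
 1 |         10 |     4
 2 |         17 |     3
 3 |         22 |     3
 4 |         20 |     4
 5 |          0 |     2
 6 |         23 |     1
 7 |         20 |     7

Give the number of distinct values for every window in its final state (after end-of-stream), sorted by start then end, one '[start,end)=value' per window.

[0,5)=1 [1,6)=1 [2,7)=1 [3,8)=1 [4,9)=1 [6,11)=1 [7,12)=1 [8,13)=1 [9,14)=1 [10,15)=1 [13,18)=1 [14,19)=1 [15,20)=1 [16,21)=1 [17,22)=1 [18,23)=1 [19,24)=2 [20,25)=2 [21,26)=2 [22,27)=2 [23,28)=1

i=0 t=4 v=3: → [4,9),[3,8),[2,7),[1,6),[0,5); WM=3
i=1 t=10 v=4: → [10,15),[9,14),[8,13),[7,12),[6,11); WM=9; [0,5) fires=1 [1,6) fires=1 [2,7) fires=1 [3,8) fires=1 [4,9) fires=1
i=2 t=17 v=3: → [17,22),[16,21),[15,20),[14,19),[13,18); WM=16; [6,11) fires=1 [7,12) fires=1 [8,13) fires=1 [9,14) fires=1 [10,15) fires=1
i=3 t=22 v=3: → [22,27),[21,26),[20,25),[19,24),[18,23); WM=21; [13,18) fires=1 [14,19) fires=1 [15,20) fires=1 [16,21) fires=1
i=4 t=20 v=4: DROP (t<21-0); WM=21
i=5 t=0 v=2: DROP (t<21-0); WM=21
i=6 t=23 v=1: → [23,28),[22,27),[21,26),[20,25),[19,24); WM=22; [17,22) fires=1
i=7 t=20 v=7: DROP (t<22-0); WM=22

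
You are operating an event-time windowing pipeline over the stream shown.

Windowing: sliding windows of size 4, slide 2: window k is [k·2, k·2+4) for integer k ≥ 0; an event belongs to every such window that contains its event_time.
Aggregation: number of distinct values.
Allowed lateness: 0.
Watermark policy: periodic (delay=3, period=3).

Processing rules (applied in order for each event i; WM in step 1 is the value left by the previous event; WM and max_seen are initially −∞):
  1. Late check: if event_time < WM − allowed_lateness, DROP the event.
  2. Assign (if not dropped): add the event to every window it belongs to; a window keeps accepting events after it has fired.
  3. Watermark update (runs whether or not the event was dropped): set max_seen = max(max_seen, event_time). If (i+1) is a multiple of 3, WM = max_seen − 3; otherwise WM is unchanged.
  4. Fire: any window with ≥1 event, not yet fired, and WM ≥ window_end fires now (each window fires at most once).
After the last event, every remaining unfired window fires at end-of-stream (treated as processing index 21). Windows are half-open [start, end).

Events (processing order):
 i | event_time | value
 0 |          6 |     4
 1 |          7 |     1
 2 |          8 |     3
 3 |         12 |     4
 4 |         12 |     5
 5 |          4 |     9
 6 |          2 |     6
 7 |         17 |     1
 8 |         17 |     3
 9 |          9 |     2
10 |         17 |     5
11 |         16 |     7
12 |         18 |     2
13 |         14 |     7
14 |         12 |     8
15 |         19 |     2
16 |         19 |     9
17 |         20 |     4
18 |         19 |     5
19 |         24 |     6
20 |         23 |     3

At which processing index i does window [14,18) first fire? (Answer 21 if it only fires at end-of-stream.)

20

i=0 t=6 v=4: → [6,10),[4,8); WM=−∞
i=1 t=7 v=1: → [6,10),[4,8); WM=−∞
i=2 t=8 v=3: → [8,12),[6,10); WM=5
i=3 t=12 v=4: → [12,16),[10,14); WM=5
i=4 t=12 v=5: → [12,16),[10,14); WM=5
i=5 t=4 v=9: DROP (t<5-0); WM=9; [4,8) fires=2
i=6 t=2 v=6: DROP (t<9-0); WM=9
i=7 t=17 v=1: → [16,20),[14,18); WM=9
i=8 t=17 v=3: → [16,20),[14,18); WM=14; [6,10) fires=3 [8,12) fires=1 [10,14) fires=2
i=9 t=9 v=2: DROP (t<14-0); WM=14
i=10 t=17 v=5: → [16,20),[14,18); WM=14
i=11 t=16 v=7: → [16,20),[14,18); WM=14
i=12 t=18 v=2: → [18,22),[16,20); WM=14
i=13 t=14 v=7: → [14,18),[12,16); WM=14
i=14 t=12 v=8: DROP (t<14-0); WM=15
i=15 t=19 v=2: → [18,22),[16,20); WM=15
i=16 t=19 v=9: → [18,22),[16,20); WM=15
i=17 t=20 v=4: → [20,24),[18,22); WM=17; [12,16) fires=3
i=18 t=19 v=5: → [18,22),[16,20); WM=17
i=19 t=24 v=6: → [24,28),[22,26); WM=17
i=20 t=23 v=3: → [22,26),[20,24); WM=21; [14,18) fires=4 [16,20) fires=6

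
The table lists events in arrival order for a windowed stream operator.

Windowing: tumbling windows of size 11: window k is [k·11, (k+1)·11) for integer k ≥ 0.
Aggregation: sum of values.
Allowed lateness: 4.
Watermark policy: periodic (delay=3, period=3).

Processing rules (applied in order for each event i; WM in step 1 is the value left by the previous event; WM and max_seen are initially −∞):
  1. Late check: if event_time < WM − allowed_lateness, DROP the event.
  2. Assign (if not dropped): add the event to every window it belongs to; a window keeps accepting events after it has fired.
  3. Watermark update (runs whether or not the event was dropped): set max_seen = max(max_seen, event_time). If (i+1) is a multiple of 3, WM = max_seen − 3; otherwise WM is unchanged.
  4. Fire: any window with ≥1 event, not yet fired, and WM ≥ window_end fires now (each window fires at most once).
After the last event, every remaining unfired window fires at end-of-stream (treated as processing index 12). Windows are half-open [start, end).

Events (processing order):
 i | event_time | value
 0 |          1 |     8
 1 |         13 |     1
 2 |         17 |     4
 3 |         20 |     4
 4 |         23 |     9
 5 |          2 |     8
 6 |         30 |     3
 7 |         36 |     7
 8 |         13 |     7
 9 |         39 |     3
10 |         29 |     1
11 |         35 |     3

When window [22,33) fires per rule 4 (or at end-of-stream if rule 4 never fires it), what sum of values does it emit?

12

i=0 t=1 v=8: → [0,11); WM=−∞
i=1 t=13 v=1: → [11,22); WM=−∞
i=2 t=17 v=4: → [11,22); WM=14; [0,11) fires=8
i=3 t=20 v=4: → [11,22); WM=14
i=4 t=23 v=9: → [22,33); WM=14
i=5 t=2 v=8: DROP (t<14-4); WM=20
i=6 t=30 v=3: → [22,33); WM=20
i=7 t=36 v=7: → [33,44); WM=20
i=8 t=13 v=7: DROP (t<20-4); WM=33; [11,22) fires=9 [22,33) fires=12
i=9 t=39 v=3: → [33,44); WM=33
i=10 t=29 v=1: → [22,33); WM=33
i=11 t=35 v=3: → [33,44); WM=36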